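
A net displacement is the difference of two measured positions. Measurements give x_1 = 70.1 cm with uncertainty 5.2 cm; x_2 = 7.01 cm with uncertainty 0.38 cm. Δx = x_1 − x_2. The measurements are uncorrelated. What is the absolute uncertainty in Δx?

5.21 cm

Sums and differences: (δΔx)² = Σ (cᵢ δxᵢ)².
  (δx_1)² = 27.0;  (δx_2)² = 0.144
δΔx = √(27.2) = 5.21 cm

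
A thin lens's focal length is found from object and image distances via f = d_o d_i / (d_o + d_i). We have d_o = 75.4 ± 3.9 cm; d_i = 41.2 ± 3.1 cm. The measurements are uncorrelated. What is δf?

∂f/∂d_o = (d_i/(d_o+d_i))² = 0.125;  ∂f/∂d_i = (d_o/(d_o+d_i))² = 0.418
δf = √((∂f/∂d_o · δd_o)² + (∂f/∂d_i · δd_i)²) = √(0.237 + 1.68) = 1.38 cm

1.38 cm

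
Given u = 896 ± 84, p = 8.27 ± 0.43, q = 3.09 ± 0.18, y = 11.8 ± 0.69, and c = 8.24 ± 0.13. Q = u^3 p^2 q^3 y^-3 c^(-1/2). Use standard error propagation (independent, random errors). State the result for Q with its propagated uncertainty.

(3.08 ± 1.20) × 10^8

Since Q is a product/quotient, work with relative uncertainties:
  (3·δu/u)² = (3×0.0938)² = 0.0791;  (2·δp/p)² = (2×0.0520)² = 0.0108;  (3·δq/q)² = (3×0.0583)² = 0.0305;  (-3·δy/y)² = (-3×0.0585)² = 0.0308;  (−½·δc/c)² = (-0.5×0.0158)² = 6.22e-05
δQ/Q = √(0.151) = 0.389
Q = 3.08e+08, so δQ = 0.389 × 3.08e+08 = 1.2e+08.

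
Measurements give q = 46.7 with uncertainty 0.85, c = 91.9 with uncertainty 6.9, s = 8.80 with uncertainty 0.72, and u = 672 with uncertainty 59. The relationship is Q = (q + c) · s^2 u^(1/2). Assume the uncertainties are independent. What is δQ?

49200

Let w = q + c = 139. δw = √(δq² + δc²) = √(0.722 + 47.6) = 6.95, so δw/w = 0.0502.
Q is then a monomial in w, s, u:
δQ/Q = √((δw/w)² + (2·δs/s)² + (½·δu/u)²) = √(0.00252 + 0.0268 + 0.00193) = 0.177
Q = 2.78e+05, so δQ = 0.177 × 2.78e+05 = 49200.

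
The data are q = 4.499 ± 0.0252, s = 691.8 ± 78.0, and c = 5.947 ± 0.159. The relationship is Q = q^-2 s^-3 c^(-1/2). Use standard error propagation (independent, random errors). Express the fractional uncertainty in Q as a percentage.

33.9%

Since Q is a product/quotient, work with relative uncertainties:
  (-2·δq/q)² = (-2×0.00560)² = 0.000125;  (-3·δs/s)² = (-3×0.113)² = 0.114;  (−½·δc/c)² = (-0.5×0.0267)² = 0.000179
δQ/Q = √(0.115) = 0.339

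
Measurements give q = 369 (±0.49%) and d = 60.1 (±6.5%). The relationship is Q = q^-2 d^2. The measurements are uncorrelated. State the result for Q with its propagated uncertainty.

Q is a product of powers, so relative uncertainties combine in quadrature:
  (-2·δq/q)² = (-2×0.00490)² = 9.6e-05;  (2·δd/d)² = (2×0.0650)² = 0.0169
δQ/Q = √(0.0170) = 0.130
Q = 0.0265, so δQ = 0.130 × 0.0265 = 0.00346.

0.0265 ± 0.00346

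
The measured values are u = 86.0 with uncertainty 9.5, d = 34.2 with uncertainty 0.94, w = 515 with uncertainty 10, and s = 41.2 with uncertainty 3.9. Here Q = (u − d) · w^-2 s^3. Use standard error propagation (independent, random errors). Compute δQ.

4.65

Let h = u − d = 51.8. δh = √(δu² + δd²) = √(90.2 + 0.884) = 9.55, so δh/h = 0.184.
Q is then a monomial in h, w, s:
δQ/Q = √((δh/h)² + (-2·δw/w)² + (3·δs/s)²) = √(0.0340 + 0.00151 + 0.0806) = 0.341
Q = 13.7, so δQ = 0.341 × 13.7 = 4.65.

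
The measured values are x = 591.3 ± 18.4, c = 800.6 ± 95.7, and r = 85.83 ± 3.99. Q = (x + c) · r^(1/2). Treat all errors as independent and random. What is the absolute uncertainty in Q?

951

Let u = x + c = 1392. δu = √(δx² + δc²) = √(339 + 9160) = 97.5, so δu/u = 0.0700.
Q is then a monomial in u, r:
δQ/Q = √((δu/u)² + (½·δr/r)²) = √(0.00490 + 0.000540) = 0.0738
Q = 12900, so δQ = 0.0738 × 12900 = 951.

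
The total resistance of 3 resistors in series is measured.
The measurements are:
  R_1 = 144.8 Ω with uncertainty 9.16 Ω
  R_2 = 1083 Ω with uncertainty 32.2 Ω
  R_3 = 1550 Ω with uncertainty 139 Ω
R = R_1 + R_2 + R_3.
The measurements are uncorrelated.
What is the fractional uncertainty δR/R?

Each term contributes (cᵢ δxᵢ)² to (δR)²:
  (δR_1)² = 83.9;  (δR_2)² = 1040;  (δR_3)² = 19300
δR = √(20400) = 143 Ω
R = 2778 Ω, so δR/R = 143/2778 = 0.0515.

0.0515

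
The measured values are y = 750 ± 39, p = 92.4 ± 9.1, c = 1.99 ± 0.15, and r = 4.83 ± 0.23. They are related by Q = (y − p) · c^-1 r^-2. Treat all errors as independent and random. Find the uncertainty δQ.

1.92

Let u = y − p = 658. δu = √(δy² + δp²) = √(1520 + 82.8) = 40.0, so δu/u = 0.0609.
Q is then a monomial in u, c, r:
δQ/Q = √((δu/u)² + (-1·δc/c)² + (-2·δr/r)²) = √(0.00371 + 0.00568 + 0.00907) = 0.136
Q = 14.2, so δQ = 0.136 × 14.2 = 1.92.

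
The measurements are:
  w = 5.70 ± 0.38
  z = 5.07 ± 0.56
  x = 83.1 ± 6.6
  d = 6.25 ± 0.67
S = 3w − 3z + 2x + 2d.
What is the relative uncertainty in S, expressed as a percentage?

7.43%

For a sum/difference, combine absolute errors in quadrature:
  (3·δw)² = 1.30;  (3·δz)² = 2.82;  (2·δx)² = 174;  (2·δd)² = 1.80
δS = √(180) = 13.4
S = 181, so δS/S = 13.4/181 = 0.0743.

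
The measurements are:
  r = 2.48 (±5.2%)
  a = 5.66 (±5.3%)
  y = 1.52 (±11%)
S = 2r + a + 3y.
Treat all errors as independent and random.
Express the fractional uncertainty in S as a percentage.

4.21%

Each term contributes (cᵢ δxᵢ)² to (δS)²:
  (2·δr)² = 0.0665;  (δa)² = 0.0900;  (3·δy)² = 0.252
δS = √(0.408) = 0.639
S = 15.2, so δS/S = 0.639/15.2 = 0.0421.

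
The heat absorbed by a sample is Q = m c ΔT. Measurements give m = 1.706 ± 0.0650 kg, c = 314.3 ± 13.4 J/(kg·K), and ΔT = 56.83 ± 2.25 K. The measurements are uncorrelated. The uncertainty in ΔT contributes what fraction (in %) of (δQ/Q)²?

(δQ/Q)² = (1·δm/m)² + (1·δc/c)² + (1·δΔT/ΔT)²
  m term: (1×0.0381)² = 0.00145
  c term: (1×0.0426)² = 0.00182
  ΔT term: (1×0.0396)² = 0.00157
Total = 0.00484. Share from ΔT = 0.00157/0.00484 = 0.324.

32.4%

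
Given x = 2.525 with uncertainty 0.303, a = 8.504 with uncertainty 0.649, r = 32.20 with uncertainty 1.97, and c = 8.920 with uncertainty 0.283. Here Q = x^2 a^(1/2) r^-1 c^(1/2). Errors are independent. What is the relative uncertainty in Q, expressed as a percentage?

25.1%

Each factor contributes (exponent × relative error)² to (δQ/Q)²:
  (2·δx/x)² = (2×0.120)² = 0.0576;  (½·δa/a)² = (0.5×0.0763)² = 0.00146;  (-1·δr/r)² = (-1×0.0612)² = 0.00374;  (½·δc/c)² = (0.5×0.0317)² = 0.000252
δQ/Q = √(0.0631) = 0.251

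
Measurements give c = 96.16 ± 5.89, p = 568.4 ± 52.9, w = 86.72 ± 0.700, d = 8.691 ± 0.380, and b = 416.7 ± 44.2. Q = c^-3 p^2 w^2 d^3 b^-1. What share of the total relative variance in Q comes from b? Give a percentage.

11.6%

(δQ/Q)² = (-3·δc/c)² + (2·δp/p)² + (2·δw/w)² + (3·δd/d)² + (-1·δb/b)²
  c term: (-3×0.0613)² = 0.0338
  p term: (2×0.0931)² = 0.0346
  w term: (2×0.00807)² = 0.000261
  d term: (3×0.0437)² = 0.0172
  b term: (-1×0.106)² = 0.0113
Total = 0.0971. Share from b = 0.0113/0.0971 = 0.116.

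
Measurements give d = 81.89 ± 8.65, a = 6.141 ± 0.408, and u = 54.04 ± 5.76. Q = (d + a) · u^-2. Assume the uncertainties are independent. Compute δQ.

0.00708

Let w = d + a = 88.03. δw = √(δd² + δa²) = √(74.8 + 0.166) = 8.66, so δw/w = 0.0984.
Q is then a monomial in w, u:
δQ/Q = √((δw/w)² + (-2·δu/u)²) = √(0.00968 + 0.0454) = 0.235
Q = 0.03014, so δQ = 0.235 × 0.03014 = 0.00708.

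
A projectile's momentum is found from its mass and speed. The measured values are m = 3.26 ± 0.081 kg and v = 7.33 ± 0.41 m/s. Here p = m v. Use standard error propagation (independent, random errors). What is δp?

1.46 kg·m/s

Each factor contributes (exponent × relative error)² to (δp/p)²:
  (1·δm/m)² = (1×0.0248)² = 0.000617;  (1·δv/v)² = (1×0.0559)² = 0.00313
δp/p = √(0.00375) = 0.0612
p = 23.9 kg·m/s, so δp = 0.0612 × 23.9 = 1.46 kg·m/s.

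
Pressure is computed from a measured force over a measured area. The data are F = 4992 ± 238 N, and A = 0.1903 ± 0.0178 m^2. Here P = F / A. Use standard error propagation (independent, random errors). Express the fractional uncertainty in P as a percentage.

10.5%

Since P is a product/quotient, work with relative uncertainties:
  (1·δF/F)² = (1×0.0477)² = 0.00227;  (-1·δA/A)² = (-1×0.0935)² = 0.00875
δP/P = √(0.0110) = 0.105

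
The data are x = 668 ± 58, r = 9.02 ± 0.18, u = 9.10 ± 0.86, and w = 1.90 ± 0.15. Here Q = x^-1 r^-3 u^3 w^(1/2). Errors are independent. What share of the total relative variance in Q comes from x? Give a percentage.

8.10%

(δQ/Q)² = (-1·δx/x)² + (-3·δr/r)² + (3·δu/u)² + (½·δw/w)²
  x term: (-1×0.0868)² = 0.00754
  r term: (-3×0.0200)² = 0.00358
  u term: (3×0.0945)² = 0.0804
  w term: (0.5×0.0789)² = 0.00156
Total = 0.0931. Share from x = 0.00754/0.0931 = 0.0810.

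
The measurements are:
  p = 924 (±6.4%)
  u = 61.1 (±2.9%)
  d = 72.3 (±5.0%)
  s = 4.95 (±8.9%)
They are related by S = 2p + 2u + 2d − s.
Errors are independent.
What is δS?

For a sum/difference, combine absolute errors in quadrature:
  (2·δp)² = 14000;  (2·δu)² = 12.6;  (2·δd)² = 52.3;  (δs)² = 0.194
δS = √(14100) = 119

119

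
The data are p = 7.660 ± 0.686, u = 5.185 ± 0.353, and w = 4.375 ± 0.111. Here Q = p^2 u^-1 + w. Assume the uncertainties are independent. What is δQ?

2.17

Let h = p^2·u^-1 = 11.32. δh/h = √((2·δp/p)² + (-1·δu/u)²) = √(0.0321 + 0.00464) = 0.192, so δh = 2.17.
Q = h + w: δQ = √(δh² + δw²) = √(4.70 + 0.0123) = 2.17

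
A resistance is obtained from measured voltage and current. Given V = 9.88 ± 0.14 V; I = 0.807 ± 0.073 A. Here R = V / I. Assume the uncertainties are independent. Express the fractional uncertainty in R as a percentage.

Each factor contributes (exponent × relative error)² to (δR/R)²:
  (1·δV/V)² = (1×0.0142)² = 0.000201;  (-1·δI/I)² = (-1×0.0905)² = 0.00818
δR/R = √(0.00838) = 0.0916

9.16%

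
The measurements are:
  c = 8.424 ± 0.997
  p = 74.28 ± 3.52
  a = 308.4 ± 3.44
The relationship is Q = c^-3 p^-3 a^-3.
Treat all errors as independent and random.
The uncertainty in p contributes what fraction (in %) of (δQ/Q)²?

(δQ/Q)² = (-3·δc/c)² + (-3·δp/p)² + (-3·δa/a)²
  c term: (-3×0.118)² = 0.126
  p term: (-3×0.0474)² = 0.0202
  a term: (-3×0.0112)² = 0.00112
Total = 0.147. Share from p = 0.0202/0.147 = 0.137.

13.7%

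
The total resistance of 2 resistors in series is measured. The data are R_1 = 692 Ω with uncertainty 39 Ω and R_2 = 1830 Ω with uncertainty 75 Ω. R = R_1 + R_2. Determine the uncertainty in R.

R is a linear combination, so absolute uncertainties add in quadrature:
  (δR_1)² = 1520;  (δR_2)² = 5620
δR = √(7150) = 84.5 Ω

84.5 Ω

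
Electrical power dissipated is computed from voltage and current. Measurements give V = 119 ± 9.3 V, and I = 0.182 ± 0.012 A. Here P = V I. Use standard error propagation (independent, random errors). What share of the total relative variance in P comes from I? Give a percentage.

41.6%

(δP/P)² = (1·δV/V)² + (1·δI/I)²
  V term: (1×0.0782)² = 0.00611
  I term: (1×0.0659)² = 0.00435
Total = 0.0105. Share from I = 0.00435/0.0105 = 0.416.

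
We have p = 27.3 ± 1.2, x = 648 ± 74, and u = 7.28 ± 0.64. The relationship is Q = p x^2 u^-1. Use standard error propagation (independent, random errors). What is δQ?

Q is a product of powers, so relative uncertainties combine in quadrature:
  (1·δp/p)² = (1×0.0440)² = 0.00193;  (2·δx/x)² = (2×0.114)² = 0.0522;  (-1·δu/u)² = (-1×0.0879)² = 0.00773
δQ/Q = √(0.0618) = 0.249
Q = 1.57e+06, so δQ = 0.249 × 1.57e+06 = 3.92e+05.

3.92e+05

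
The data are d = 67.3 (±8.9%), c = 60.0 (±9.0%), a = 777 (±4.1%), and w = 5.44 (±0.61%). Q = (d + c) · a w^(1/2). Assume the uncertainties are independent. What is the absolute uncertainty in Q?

Let u = d + c = 127. δu = √(δd² + δc²) = √(35.9 + 29.2) = 8.06, so δu/u = 0.0634.
Q is then a monomial in u, a, w:
δQ/Q = √((δu/u)² + (1·δa/a)² + (½·δw/w)²) = √(0.00401 + 0.00168 + 9.3e-06) = 0.0755
Q = 2.31e+05, so δQ = 0.0755 × 2.31e+05 = 17400.

17400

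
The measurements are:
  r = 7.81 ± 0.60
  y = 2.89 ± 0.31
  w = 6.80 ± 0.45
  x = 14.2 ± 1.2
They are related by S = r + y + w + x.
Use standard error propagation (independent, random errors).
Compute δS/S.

0.0457

S is a linear combination, so absolute uncertainties add in quadrature:
  (δr)² = 0.360;  (δy)² = 0.0961;  (δw)² = 0.203;  (δx)² = 1.44
δS = √(2.10) = 1.45
S = 31.7, so δS/S = 1.45/31.7 = 0.0457.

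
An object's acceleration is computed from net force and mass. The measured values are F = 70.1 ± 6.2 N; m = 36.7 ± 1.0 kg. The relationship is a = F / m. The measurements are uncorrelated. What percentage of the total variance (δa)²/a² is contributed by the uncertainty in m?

8.67%

(δa/a)² = (1·δF/F)² + (-1·δm/m)²
  F term: (1×0.0884)² = 0.00782
  m term: (-1×0.0272)² = 0.000742
Total = 0.00856. Share from m = 0.000742/0.00856 = 0.0867.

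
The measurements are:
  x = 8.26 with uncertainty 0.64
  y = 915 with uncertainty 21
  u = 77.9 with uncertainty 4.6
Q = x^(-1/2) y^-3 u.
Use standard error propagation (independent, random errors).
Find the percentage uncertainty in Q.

9.86%

Q is a product of powers, so relative uncertainties combine in quadrature:
  (−½·δx/x)² = (-0.5×0.0775)² = 0.00150;  (-3·δy/y)² = (-3×0.0230)² = 0.00474;  (1·δu/u)² = (1×0.0591)² = 0.00349
δQ/Q = √(0.00973) = 0.0986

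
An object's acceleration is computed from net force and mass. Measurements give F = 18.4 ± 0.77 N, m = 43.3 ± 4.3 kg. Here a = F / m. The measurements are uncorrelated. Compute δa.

a is a product of powers, so relative uncertainties combine in quadrature:
  (1·δF/F)² = (1×0.0418)² = 0.00175;  (-1·δm/m)² = (-1×0.0993)² = 0.00986
δa/a = √(0.0116) = 0.108
a = 0.425 m/s^2, so δa = 0.108 × 0.425 = 0.0458 m/s^2.

0.0458 m/s^2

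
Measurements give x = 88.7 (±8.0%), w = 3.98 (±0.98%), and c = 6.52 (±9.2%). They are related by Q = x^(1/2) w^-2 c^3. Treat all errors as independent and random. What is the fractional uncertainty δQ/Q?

For a monomial Q ∝ x^(1/2), w^-2, c^3, fractional errors add in quadrature:
  (½·δx/x)² = (0.5×0.0800)² = 0.00160;  (-2·δw/w)² = (-2×0.00980)² = 0.000384;  (3·δc/c)² = (3×0.0920)² = 0.0762
δQ/Q = √(0.0782) = 0.280

0.280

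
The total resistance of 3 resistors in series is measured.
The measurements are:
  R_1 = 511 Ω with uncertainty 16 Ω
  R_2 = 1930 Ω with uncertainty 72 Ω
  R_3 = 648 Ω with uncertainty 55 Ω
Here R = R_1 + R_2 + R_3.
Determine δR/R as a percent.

2.98%

R is a linear combination, so absolute uncertainties add in quadrature:
  (δR_1)² = 256;  (δR_2)² = 5180;  (δR_3)² = 3020
δR = √(8460) = 92.0 Ω
R = 3090 Ω, so δR/R = 92.0/3090 = 0.0298.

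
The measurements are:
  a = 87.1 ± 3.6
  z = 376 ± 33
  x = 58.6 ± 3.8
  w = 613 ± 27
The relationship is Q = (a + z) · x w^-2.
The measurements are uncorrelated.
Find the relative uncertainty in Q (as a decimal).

Let u = a + z = 463. δu = √(δa² + δz²) = √(13.0 + 1090) = 33.2, so δu/u = 0.0717.
Q is then a monomial in u, x, w:
δQ/Q = √((δu/u)² + (1·δx/x)² + (-2·δw/w)²) = √(0.00514 + 0.00421 + 0.00776) = 0.131

0.131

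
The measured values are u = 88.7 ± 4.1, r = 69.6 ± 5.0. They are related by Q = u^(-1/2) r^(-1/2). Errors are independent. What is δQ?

Each factor contributes (exponent × relative error)² to (δQ/Q)²:
  (−½·δu/u)² = (-0.5×0.0462)² = 0.000534;  (−½·δr/r)² = (-0.5×0.0718)² = 0.00129
δQ/Q = √(0.00182) = 0.0427
Q = 0.0127, so δQ = 0.0427 × 0.0127 = 0.000544.

0.000544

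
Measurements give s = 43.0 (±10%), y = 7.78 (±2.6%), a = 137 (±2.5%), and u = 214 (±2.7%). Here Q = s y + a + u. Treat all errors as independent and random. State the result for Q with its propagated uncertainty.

686 ± 35.2

Let p = s·y = 335. δp/p = √((1·δs/s)² + (1·δy/y)²) = √(0.0100 + 0.000676) = 0.103, so δp = 34.6.
Q = p + a + u: δQ = √(δp² + δa² + δu²) = √(1190 + 11.7 + 33.4) = 35.2
Q = 686.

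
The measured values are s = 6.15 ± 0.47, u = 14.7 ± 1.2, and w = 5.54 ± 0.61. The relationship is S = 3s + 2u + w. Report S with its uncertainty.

53.4 ± 2.85

S is a linear combination, so absolute uncertainties add in quadrature:
  (3·δs)² = 1.99;  (2·δu)² = 5.76;  (δw)² = 0.372
δS = √(8.12) = 2.85
S = 53.4.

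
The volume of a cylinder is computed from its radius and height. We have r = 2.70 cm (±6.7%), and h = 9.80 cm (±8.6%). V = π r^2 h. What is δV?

35.7 cm^3

Relative error in a monomial: (δV/V)² = Σ (nᵢ · δxᵢ/xᵢ)².
  (2·δr/r)² = (2×0.0670)² = 0.0180;  (1·δh/h)² = (1×0.0860)² = 0.00740
δV/V = √(0.0254) = 0.159
V = 224 cm^3, so δV = 0.159 × 224 = 35.7 cm^3.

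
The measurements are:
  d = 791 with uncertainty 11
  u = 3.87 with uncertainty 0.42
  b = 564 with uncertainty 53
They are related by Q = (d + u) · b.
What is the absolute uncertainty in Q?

Let w = d + u = 795. δw = √(δd² + δu²) = √(121 + 0.176) = 11.0, so δw/w = 0.0138.
Q is then a monomial in w, b:
δQ/Q = √((δw/w)² + (1·δb/b)²) = √(0.000192 + 0.00883) = 0.0950
Q = 4.48e+05, so δQ = 0.0950 × 4.48e+05 = 42600.

42600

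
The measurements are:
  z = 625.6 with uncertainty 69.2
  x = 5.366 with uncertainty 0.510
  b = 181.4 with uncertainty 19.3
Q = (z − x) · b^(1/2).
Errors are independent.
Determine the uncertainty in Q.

1030

Let u = z − x = 620.2. δu = √(δz² + δx²) = √(4790 + 0.260) = 69.2, so δu/u = 0.112.
Q is then a monomial in u, b:
δQ/Q = √((δu/u)² + (½·δb/b)²) = √(0.0124 + 0.00283) = 0.124
Q = 8354, so δQ = 0.124 × 8354 = 1030.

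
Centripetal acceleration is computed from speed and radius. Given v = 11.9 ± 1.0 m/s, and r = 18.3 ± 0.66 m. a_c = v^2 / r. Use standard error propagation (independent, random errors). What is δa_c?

a_c is a product of powers, so relative uncertainties combine in quadrature:
  (2·δv/v)² = (2×0.0840)² = 0.0282;  (-1·δr/r)² = (-1×0.0361)² = 0.00130
δa_c/a_c = √(0.0295) = 0.172
a_c = 7.74 m/s^2, so δa_c = 0.172 × 7.74 = 1.33 m/s^2.

1.33 m/s^2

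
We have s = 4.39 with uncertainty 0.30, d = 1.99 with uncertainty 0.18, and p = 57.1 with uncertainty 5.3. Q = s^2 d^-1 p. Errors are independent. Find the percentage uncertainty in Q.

For a monomial Q ∝ s^2, d^-1, p, fractional errors add in quadrature:
  (2·δs/s)² = (2×0.0683)² = 0.0187;  (-1·δd/d)² = (-1×0.0905)² = 0.00818;  (1·δp/p)² = (1×0.0928)² = 0.00862
δQ/Q = √(0.0355) = 0.188

18.8%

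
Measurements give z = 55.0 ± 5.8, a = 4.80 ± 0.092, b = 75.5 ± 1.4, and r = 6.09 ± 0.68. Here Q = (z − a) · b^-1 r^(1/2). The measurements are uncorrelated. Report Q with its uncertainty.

1.64 ± 0.213

Let u = z − a = 50.2. δu = √(δz² + δa²) = √(33.6 + 0.00846) = 5.80, so δu/u = 0.116.
Q is then a monomial in u, b, r:
δQ/Q = √((δu/u)² + (-1·δb/b)² + (½·δr/r)²) = √(0.0134 + 0.000344 + 0.00312) = 0.130
Q = 1.64, so δQ = 0.130 × 1.64 = 0.213.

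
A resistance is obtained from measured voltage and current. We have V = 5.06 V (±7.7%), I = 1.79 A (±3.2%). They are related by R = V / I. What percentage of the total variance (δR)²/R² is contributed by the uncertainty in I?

(δR/R)² = (1·δV/V)² + (-1·δI/I)²
  V term: (1×0.0770)² = 0.00593
  I term: (-1×0.0320)² = 0.00102
Total = 0.00695. Share from I = 0.00102/0.00695 = 0.147.

14.7%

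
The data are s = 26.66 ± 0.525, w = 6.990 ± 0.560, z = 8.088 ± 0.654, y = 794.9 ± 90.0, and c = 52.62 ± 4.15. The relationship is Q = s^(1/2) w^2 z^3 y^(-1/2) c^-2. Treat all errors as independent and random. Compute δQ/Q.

0.336

Relative error in a monomial: (δQ/Q)² = Σ (nᵢ · δxᵢ/xᵢ)².
  (½·δs/s)² = (0.5×0.0197)² = 9.69e-05;  (2·δw/w)² = (2×0.0801)² = 0.0257;  (3·δz/z)² = (3×0.0809)² = 0.0588;  (−½·δy/y)² = (-0.5×0.113)² = 0.00320;  (-2·δc/c)² = (-2×0.0789)² = 0.0249
δQ/Q = √(0.113) = 0.336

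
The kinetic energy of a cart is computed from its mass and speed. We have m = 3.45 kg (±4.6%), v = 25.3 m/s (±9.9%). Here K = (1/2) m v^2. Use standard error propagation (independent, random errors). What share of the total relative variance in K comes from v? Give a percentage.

(δK/K)² = (1·δm/m)² + (2·δv/v)²
  m term: (1×0.0460)² = 0.00212
  v term: (2×0.0990)² = 0.0392
Total = 0.0413. Share from v = 0.0392/0.0413 = 0.949.

94.9%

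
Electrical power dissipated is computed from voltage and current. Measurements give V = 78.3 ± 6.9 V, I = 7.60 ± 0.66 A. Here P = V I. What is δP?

Products/powers → add relative errors in quadrature, weighted by exponent:
  (1·δV/V)² = (1×0.0881)² = 0.00777;  (1·δI/I)² = (1×0.0868)² = 0.00754
δP/P = √(0.0153) = 0.124
P = 595 W, so δP = 0.124 × 595 = 73.6 W.

73.6 W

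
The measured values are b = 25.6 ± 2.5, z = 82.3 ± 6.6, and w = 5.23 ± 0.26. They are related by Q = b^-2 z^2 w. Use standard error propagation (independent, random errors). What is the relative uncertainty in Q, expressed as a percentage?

25.8%

Each factor contributes (exponent × relative error)² to (δQ/Q)²:
  (-2·δb/b)² = (-2×0.0977)² = 0.0381;  (2·δz/z)² = (2×0.0802)² = 0.0257;  (1·δw/w)² = (1×0.0497)² = 0.00247
δQ/Q = √(0.0663) = 0.258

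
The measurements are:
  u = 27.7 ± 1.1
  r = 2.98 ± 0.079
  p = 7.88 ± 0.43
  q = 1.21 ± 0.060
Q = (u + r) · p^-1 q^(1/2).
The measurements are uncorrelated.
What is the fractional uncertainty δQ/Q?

0.0699

Let w = u + r = 30.7. δw = √(δu² + δr²) = √(1.21 + 0.00624) = 1.10, so δw/w = 0.0359.
Q is then a monomial in w, p, q:
δQ/Q = √((δw/w)² + (-1·δp/p)² + (½·δq/q)²) = √(0.00129 + 0.00298 + 0.000615) = 0.0699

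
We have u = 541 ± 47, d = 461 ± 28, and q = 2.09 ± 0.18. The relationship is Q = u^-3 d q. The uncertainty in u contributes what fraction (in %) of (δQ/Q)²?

(δQ/Q)² = (-3·δu/u)² + (1·δd/d)² + (1·δq/q)²
  u term: (-3×0.0869)² = 0.0679
  d term: (1×0.0607)² = 0.00369
  q term: (1×0.0861)² = 0.00742
Total = 0.0790. Share from u = 0.0679/0.0790 = 0.859.

85.9%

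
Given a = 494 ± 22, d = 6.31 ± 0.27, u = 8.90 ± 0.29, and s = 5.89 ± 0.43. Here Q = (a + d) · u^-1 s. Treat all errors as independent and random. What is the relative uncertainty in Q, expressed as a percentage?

9.12%

Let w = a + d = 500. δw = √(δa² + δd²) = √(484 + 0.0729) = 22.0, so δw/w = 0.0440.
Q is then a monomial in w, u, s:
δQ/Q = √((δw/w)² + (-1·δu/u)² + (1·δs/s)²) = √(0.00193 + 0.00106 + 0.00533) = 0.0912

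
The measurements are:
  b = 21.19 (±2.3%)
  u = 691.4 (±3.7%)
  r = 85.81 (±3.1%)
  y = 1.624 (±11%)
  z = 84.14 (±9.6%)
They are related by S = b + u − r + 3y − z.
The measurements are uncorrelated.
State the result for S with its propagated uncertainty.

Each term contributes (cᵢ δxᵢ)² to (δS)²:
  (δb)² = 0.238;  (δu)² = 654;  (δr)² = 7.08;  (3·δy)² = 0.287;  (δz)² = 65.2
δS = √(727) = 27.0
S = 547.5.

547.5 ± 27.0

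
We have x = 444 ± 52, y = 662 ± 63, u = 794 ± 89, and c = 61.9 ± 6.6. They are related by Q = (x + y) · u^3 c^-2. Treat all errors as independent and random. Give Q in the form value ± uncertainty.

(1.44 ± 0.585) × 10^8

Let w = x + y = 1110. δw = √(δx² + δy²) = √(2700 + 3970) = 81.7, so δw/w = 0.0739.
Q is then a monomial in w, u, c:
δQ/Q = √((δw/w)² + (3·δu/u)² + (-2·δc/c)²) = √(0.00546 + 0.113 + 0.0455) = 0.405
Q = 1.44e+08, so δQ = 0.405 × 1.44e+08 = 5.85e+07.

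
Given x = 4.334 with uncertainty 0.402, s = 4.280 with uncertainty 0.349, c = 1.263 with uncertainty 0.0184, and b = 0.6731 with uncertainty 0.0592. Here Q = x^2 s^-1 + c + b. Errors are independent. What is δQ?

0.891

Let p = x^2·s^-1 = 4.389. δp/p = √((2·δx/x)² + (-1·δs/s)²) = √(0.0344 + 0.00665) = 0.203, so δp = 0.889.
Q = p + c + b: δQ = √(δp² + δc² + δb²) = √(0.791 + 0.000339 + 0.00350) = 0.891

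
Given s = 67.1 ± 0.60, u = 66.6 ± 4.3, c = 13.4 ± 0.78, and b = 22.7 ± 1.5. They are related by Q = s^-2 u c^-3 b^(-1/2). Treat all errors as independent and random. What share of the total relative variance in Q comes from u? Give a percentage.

(δQ/Q)² = (-2·δs/s)² + (1·δu/u)² + (-3·δc/c)² + (−½·δb/b)²
  s term: (-2×0.00894)² = 0.000320
  u term: (1×0.0646)² = 0.00417
  c term: (-3×0.0582)² = 0.0305
  b term: (-0.5×0.0661)² = 0.00109
Total = 0.0361. Share from u = 0.00417/0.0361 = 0.116.

11.6%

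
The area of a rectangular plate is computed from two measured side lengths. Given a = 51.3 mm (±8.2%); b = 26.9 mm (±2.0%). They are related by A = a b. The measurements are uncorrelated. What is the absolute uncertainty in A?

116 mm^2

Each factor contributes (exponent × relative error)² to (δA/A)²:
  (1·δa/a)² = (1×0.0820)² = 0.00672;  (1·δb/b)² = (1×0.0200)² = 0.000400
δA/A = √(0.00712) = 0.0844
A = 1380 mm^2, so δA = 0.0844 × 1380 = 116 mm^2.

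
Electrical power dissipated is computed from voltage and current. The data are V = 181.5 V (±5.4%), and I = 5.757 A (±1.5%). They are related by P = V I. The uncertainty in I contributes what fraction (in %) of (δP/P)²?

7.16%

(δP/P)² = (1·δV/V)² + (1·δI/I)²
  V term: (1×0.0540)² = 0.00292
  I term: (1×0.0150)² = 0.000225
Total = 0.00314. Share from I = 0.000225/0.00314 = 0.0716.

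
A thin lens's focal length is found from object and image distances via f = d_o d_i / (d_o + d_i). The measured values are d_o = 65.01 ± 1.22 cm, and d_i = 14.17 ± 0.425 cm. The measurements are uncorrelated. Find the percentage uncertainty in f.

2.49%

∂f/∂d_o = (d_i/(d_o+d_i))² = 0.0320;  ∂f/∂d_i = (d_o/(d_o+d_i))² = 0.674
δf = √((∂f/∂d_o · δd_o)² + (∂f/∂d_i · δd_i)²) = √(0.00153 + 0.0821) = 0.289 cm
f = 11.63 cm, so δf/f = 0.289/11.63 = 0.0249.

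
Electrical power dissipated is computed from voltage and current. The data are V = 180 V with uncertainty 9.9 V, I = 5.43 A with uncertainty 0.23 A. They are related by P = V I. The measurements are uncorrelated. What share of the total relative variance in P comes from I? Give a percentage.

37.2%

(δP/P)² = (1·δV/V)² + (1·δI/I)²
  V term: (1×0.0550)² = 0.00302
  I term: (1×0.0424)² = 0.00179
Total = 0.00482. Share from I = 0.00179/0.00482 = 0.372.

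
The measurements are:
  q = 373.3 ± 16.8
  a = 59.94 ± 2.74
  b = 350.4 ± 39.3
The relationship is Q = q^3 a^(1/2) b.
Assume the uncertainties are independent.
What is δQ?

Q is a product of powers, so relative uncertainties combine in quadrature:
  (3·δq/q)² = (3×0.0450)² = 0.0182;  (½·δa/a)² = (0.5×0.0457)² = 0.000522;  (1·δb/b)² = (1×0.112)² = 0.0126
δQ/Q = √(0.0313) = 0.177
Q = 1.411e+11, so δQ = 0.177 × 1.411e+11 = 2.5e+10.

2.5e+10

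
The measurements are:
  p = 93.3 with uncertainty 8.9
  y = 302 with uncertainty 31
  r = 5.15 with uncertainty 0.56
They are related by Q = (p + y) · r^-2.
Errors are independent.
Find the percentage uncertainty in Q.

23.2%

Let u = p + y = 395. δu = √(δp² + δy²) = √(79.2 + 961) = 32.3, so δu/u = 0.0816.
Q is then a monomial in u, r:
δQ/Q = √((δu/u)² + (-2·δr/r)²) = √(0.00666 + 0.0473) = 0.232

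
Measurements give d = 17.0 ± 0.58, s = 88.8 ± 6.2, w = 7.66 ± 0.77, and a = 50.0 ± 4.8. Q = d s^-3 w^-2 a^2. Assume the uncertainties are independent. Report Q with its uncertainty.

Since Q is a product/quotient, work with relative uncertainties:
  (1·δd/d)² = (1×0.0341)² = 0.00116;  (-3·δs/s)² = (-3×0.0698)² = 0.0439;  (-2·δw/w)² = (-2×0.101)² = 0.0404;  (2·δa/a)² = (2×0.0960)² = 0.0369
δQ/Q = √(0.122) = 0.350
Q = 0.00103, so δQ = 0.350 × 0.00103 = 0.000362.

0.00103 ± 0.000362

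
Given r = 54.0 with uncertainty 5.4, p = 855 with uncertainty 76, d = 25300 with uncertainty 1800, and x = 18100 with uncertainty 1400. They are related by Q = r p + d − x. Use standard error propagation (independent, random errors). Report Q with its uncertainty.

53400 ± 6580

Let w = r·p = 46200. δw/w = √((1·δr/r)² + (1·δp/p)²) = √(0.0100 + 0.00790) = 0.134, so δw = 6180.
Q = w + d − x: δQ = √(δw² + δd² + δx²) = √(3.82e+07 + 3.24e+06 + 1.96e+06) = 6580
Q = 53400.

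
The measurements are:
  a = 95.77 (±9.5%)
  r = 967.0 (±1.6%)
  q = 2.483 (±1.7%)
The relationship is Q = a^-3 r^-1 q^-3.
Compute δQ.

2.23e-11

For a monomial Q ∝ a^-3, r^-1, q^-3, fractional errors add in quadrature:
  (-3·δa/a)² = (-3×0.0950)² = 0.0812;  (-1·δr/r)² = (-1×0.0160)² = 0.000256;  (-3·δq/q)² = (-3×0.0170)² = 0.00260
δQ/Q = √(0.0841) = 0.290
Q = 7.691e-11, so δQ = 0.290 × 7.691e-11 = 2.23e-11.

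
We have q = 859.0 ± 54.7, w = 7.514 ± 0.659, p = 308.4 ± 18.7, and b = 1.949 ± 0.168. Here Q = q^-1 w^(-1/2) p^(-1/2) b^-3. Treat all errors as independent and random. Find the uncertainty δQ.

Each factor contributes (exponent × relative error)² to (δQ/Q)²:
  (-1·δq/q)² = (-1×0.0637)² = 0.00405;  (−½·δw/w)² = (-0.5×0.0877)² = 0.00192;  (−½·δp/p)² = (-0.5×0.0606)² = 0.000919;  (-3·δb/b)² = (-3×0.0862)² = 0.0669
δQ/Q = √(0.0738) = 0.272
Q = 3.266e-06, so δQ = 0.272 × 3.266e-06 = 8.87e-07.

8.87e-07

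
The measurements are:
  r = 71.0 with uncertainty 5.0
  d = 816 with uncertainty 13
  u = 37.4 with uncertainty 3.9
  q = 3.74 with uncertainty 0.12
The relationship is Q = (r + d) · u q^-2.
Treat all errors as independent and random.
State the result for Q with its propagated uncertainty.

Let w = r + d = 887. δw = √(δr² + δd²) = √(25.0 + 169) = 13.9, so δw/w = 0.0157.
Q is then a monomial in w, u, q:
δQ/Q = √((δw/w)² + (1·δu/u)² + (-2·δq/q)²) = √(0.000247 + 0.0109 + 0.00412) = 0.123
Q = 2370, so δQ = 0.123 × 2370 = 293.

2370 ± 293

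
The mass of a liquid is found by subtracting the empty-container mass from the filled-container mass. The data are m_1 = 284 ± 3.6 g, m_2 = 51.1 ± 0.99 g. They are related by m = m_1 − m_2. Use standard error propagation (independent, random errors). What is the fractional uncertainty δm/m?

Absolute uncertainties add in quadrature for a linear combination:
  (δm_1)² = 13.0;  (δm_2)² = 0.980
δm = √(13.9) = 3.73 g
m = 233 g, so δm/m = 3.73/233 = 0.0160.

0.0160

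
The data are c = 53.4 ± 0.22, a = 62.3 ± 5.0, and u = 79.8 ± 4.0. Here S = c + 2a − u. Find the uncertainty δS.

S is a linear combination, so absolute uncertainties add in quadrature:
  (δc)² = 0.0484;  (2·δa)² = 100;  (δu)² = 16.0
δS = √(116) = 10.8

10.8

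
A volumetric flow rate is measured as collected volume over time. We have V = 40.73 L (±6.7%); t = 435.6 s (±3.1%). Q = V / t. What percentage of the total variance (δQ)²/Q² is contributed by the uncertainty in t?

17.6%

(δQ/Q)² = (1·δV/V)² + (-1·δt/t)²
  V term: (1×0.0670)² = 0.00449
  t term: (-1×0.0310)² = 0.000961
Total = 0.00545. Share from t = 0.000961/0.00545 = 0.176.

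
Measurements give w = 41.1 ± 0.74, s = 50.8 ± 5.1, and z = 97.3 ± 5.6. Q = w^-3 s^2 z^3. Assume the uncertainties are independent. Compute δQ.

Q is a product of powers, so relative uncertainties combine in quadrature:
  (-3·δw/w)² = (-3×0.0180)² = 0.00292;  (2·δs/s)² = (2×0.100)² = 0.0403;  (3·δz/z)² = (3×0.0576)² = 0.0298
δQ/Q = √(0.0730) = 0.270
Q = 34200, so δQ = 0.270 × 34200 = 9250.

9250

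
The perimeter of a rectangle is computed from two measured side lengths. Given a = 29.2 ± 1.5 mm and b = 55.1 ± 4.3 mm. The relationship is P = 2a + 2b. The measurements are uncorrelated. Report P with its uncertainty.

169 ± 9.11 mm

Sums and differences: (δP)² = Σ (cᵢ δxᵢ)².
  (2·δa)² = 9.00;  (2·δb)² = 74.0
δP = √(83.0) = 9.11 mm
P = 169 mm.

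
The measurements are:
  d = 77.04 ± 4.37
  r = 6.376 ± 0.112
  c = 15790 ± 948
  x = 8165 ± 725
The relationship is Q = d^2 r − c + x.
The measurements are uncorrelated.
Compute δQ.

Let p = d^2·r = 37840. δp/p = √((2·δd/d)² + (1·δr/r)²) = √(0.0129 + 0.000309) = 0.115, so δp = 4340.
Q = p − c + x: δQ = √(δp² + δc² + δx²) = √(1.89e+07 + 8.99e+05 + 5.26e+05) = 4510

4510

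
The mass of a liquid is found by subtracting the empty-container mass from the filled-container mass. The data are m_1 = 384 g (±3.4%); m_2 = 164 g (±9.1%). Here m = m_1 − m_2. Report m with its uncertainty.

Each term contributes (cᵢ δxᵢ)² to (δm)²:
  (δm_1)² = 170;  (δm_2)² = 223
δm = √(393) = 19.8 g
m = 220 g.

220 ± 19.8 g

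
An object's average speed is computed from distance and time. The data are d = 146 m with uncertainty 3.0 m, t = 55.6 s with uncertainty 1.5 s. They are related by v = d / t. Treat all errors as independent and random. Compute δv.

Since v is a product/quotient, work with relative uncertainties:
  (1·δd/d)² = (1×0.0205)² = 0.000422;  (-1·δt/t)² = (-1×0.0270)² = 0.000728
δv/v = √(0.00115) = 0.0339
v = 2.63 m/s, so δv = 0.0339 × 2.63 = 0.0891 m/s.

0.0891 m/s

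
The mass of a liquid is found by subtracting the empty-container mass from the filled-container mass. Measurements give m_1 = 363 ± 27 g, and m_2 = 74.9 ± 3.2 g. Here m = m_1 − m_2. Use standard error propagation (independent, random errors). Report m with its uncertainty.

288 ± 27.2 g

For a sum/difference, combine absolute errors in quadrature:
  (δm_1)² = 729;  (δm_2)² = 10.2
δm = √(739) = 27.2 g
m = 288 g.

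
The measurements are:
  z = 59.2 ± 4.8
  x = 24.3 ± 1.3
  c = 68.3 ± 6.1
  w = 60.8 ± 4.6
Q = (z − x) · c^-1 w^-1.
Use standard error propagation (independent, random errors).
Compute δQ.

Let u = z − x = 34.9. δu = √(δz² + δx²) = √(23.0 + 1.69) = 4.97, so δu/u = 0.142.
Q is then a monomial in u, c, w:
δQ/Q = √((δu/u)² + (-1·δc/c)² + (-1·δw/w)²) = √(0.0203 + 0.00798 + 0.00572) = 0.184
Q = 0.00840, so δQ = 0.184 × 0.00840 = 0.00155.

0.00155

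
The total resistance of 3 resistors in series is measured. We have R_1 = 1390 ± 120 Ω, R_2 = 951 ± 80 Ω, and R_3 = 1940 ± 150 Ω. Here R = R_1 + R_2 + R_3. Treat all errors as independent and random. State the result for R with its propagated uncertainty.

4280 ± 208 Ω

R is a linear combination, so absolute uncertainties add in quadrature:
  (δR_1)² = 14400;  (δR_2)² = 6400;  (δR_3)² = 22500
δR = √(43300) = 208 Ω
R = 4280 Ω.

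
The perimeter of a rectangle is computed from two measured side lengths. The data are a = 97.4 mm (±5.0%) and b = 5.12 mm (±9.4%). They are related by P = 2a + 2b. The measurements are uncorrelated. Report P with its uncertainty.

Sums and differences: (δP)² = Σ (cᵢ δxᵢ)².
  (2·δa)² = 94.9;  (2·δb)² = 0.927
δP = √(95.8) = 9.79 mm
P = 205 mm.

205 ± 9.79 mm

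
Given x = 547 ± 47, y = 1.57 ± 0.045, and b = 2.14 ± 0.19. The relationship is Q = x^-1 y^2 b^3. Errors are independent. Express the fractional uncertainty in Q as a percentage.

28.6%

For a monomial Q ∝ x^-1, y^2, b^3, fractional errors add in quadrature:
  (-1·δx/x)² = (-1×0.0859)² = 0.00738;  (2·δy/y)² = (2×0.0287)² = 0.00329;  (3·δb/b)² = (3×0.0888)² = 0.0709
δQ/Q = √(0.0816) = 0.286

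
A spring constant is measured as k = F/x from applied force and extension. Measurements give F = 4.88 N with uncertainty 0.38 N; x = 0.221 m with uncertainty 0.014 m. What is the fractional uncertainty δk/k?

Products/powers → add relative errors in quadrature, weighted by exponent:
  (1·δF/F)² = (1×0.0779)² = 0.00606;  (-1·δx/x)² = (-1×0.0633)² = 0.00401
δk/k = √(0.0101) = 0.100

0.100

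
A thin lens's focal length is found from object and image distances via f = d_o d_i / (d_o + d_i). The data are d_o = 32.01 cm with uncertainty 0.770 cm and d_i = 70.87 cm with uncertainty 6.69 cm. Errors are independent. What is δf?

∂f/∂d_o = (d_i/(d_o+d_i))² = 0.475;  ∂f/∂d_i = (d_o/(d_o+d_i))² = 0.0968
δf = √((∂f/∂d_o · δd_o)² + (∂f/∂d_i · δd_i)²) = √(0.134 + 0.419) = 0.744 cm

0.744 cm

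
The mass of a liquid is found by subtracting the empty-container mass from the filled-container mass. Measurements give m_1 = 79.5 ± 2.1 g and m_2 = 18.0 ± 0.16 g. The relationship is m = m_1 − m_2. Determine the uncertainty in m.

2.11 g

Each term contributes (cᵢ δxᵢ)² to (δm)²:
  (δm_1)² = 4.41;  (δm_2)² = 0.0256
δm = √(4.44) = 2.11 g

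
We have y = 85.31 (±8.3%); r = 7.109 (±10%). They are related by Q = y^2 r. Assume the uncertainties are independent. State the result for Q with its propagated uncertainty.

Q is a product of powers, so relative uncertainties combine in quadrature:
  (2·δy/y)² = (2×0.0830)² = 0.0276;  (1·δr/r)² = (1×0.100)² = 0.0100
δQ/Q = √(0.0376) = 0.194
Q = 51740, so δQ = 0.194 × 51740 = 10000.

51740 ± 10000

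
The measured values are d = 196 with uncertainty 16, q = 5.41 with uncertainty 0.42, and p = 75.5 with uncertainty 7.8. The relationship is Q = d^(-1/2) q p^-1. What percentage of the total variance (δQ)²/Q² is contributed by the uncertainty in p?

(δQ/Q)² = (−½·δd/d)² + (1·δq/q)² + (-1·δp/p)²
  d term: (-0.5×0.0816)² = 0.00167
  q term: (1×0.0776)² = 0.00603
  p term: (-1×0.103)² = 0.0107
Total = 0.0184. Share from p = 0.0107/0.0184 = 0.581.

58.1%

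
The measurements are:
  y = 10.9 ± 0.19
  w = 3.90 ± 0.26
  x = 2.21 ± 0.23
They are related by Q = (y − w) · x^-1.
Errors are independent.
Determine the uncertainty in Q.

0.360

Let u = y − w = 7.00. δu = √(δy² + δw²) = √(0.0361 + 0.0676) = 0.322, so δu/u = 0.0460.
Q is then a monomial in u, x:
δQ/Q = √((δu/u)² + (-1·δx/x)²) = √(0.00212 + 0.0108) = 0.114
Q = 3.17, so δQ = 0.114 × 3.17 = 0.360.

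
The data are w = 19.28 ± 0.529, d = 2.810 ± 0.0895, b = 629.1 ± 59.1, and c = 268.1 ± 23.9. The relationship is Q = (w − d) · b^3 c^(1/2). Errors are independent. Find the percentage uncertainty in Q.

28.7%

Let u = w − d = 16.47. δu = √(δw² + δd²) = √(0.280 + 0.00801) = 0.537, so δu/u = 0.0326.
Q is then a monomial in u, b, c:
δQ/Q = √((δu/u)² + (3·δb/b)² + (½·δc/c)²) = √(0.00106 + 0.0794 + 0.00199) = 0.287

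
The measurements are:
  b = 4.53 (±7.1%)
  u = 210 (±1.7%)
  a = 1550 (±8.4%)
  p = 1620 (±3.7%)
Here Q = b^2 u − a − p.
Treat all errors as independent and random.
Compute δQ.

633

Let w = b^2·u = 4310. δw/w = √((2·δb/b)² + (1·δu/u)²) = √(0.0202 + 0.000289) = 0.143, so δw = 616.
Q = w − a − p: δQ = √(δw² + δa² + δp²) = √(3.8e+05 + 17000 + 3590) = 633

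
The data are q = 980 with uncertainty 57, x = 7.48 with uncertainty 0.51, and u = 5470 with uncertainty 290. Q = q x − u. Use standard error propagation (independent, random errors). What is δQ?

Let p = q·x = 7330. δp/p = √((1·δq/q)² + (1·δx/x)²) = √(0.00338 + 0.00465) = 0.0896, so δp = 657.
Q = p − u: δQ = √(δp² + δu²) = √(4.32e+05 + 84100) = 718

718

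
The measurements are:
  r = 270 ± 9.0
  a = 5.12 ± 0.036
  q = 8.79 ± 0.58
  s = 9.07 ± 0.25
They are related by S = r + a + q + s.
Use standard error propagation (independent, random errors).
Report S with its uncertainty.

293 ± 9.02

S is a linear combination, so absolute uncertainties add in quadrature:
  (δr)² = 81.0;  (δa)² = 0.00130;  (δq)² = 0.336;  (δs)² = 0.0625
δS = √(81.4) = 9.02
S = 293.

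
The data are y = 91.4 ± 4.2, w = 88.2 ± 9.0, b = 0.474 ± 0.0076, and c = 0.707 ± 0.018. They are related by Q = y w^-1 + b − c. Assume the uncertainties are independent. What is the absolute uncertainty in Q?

Let p = y·w^-1 = 1.04. δp/p = √((1·δy/y)² + (-1·δw/w)²) = √(0.00211 + 0.0104) = 0.112, so δp = 0.116.
Q = p + b − c: δQ = √(δp² + δb² + δc²) = √(0.0134 + 5.78e-05 + 0.000324) = 0.118

0.118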